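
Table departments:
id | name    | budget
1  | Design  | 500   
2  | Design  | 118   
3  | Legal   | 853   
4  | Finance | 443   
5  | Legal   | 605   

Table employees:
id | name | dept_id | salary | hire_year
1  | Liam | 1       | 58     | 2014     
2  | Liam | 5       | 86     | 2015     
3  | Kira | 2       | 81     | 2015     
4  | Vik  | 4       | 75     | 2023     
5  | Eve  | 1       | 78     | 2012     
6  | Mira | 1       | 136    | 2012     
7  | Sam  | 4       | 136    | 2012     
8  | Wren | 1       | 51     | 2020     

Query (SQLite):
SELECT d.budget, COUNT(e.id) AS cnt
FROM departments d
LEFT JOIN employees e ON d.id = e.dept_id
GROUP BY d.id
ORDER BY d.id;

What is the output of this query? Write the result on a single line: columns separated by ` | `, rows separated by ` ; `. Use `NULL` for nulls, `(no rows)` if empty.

500 | 4 ; 118 | 1 ; 853 | 0 ; 443 | 2 ; 605 | 1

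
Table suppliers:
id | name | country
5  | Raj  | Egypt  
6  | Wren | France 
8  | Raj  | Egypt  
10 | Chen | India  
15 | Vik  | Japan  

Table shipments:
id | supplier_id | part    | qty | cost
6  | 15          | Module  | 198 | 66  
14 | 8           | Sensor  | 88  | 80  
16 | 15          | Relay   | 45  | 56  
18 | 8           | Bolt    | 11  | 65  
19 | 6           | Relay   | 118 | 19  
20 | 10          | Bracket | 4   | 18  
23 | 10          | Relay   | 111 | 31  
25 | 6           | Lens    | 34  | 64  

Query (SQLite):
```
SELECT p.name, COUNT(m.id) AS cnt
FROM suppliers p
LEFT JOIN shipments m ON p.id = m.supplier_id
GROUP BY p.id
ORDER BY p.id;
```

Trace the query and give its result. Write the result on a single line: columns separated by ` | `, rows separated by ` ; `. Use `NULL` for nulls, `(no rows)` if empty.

Raj | 0 ; Wren | 2 ; Raj | 2 ; Chen | 2 ; Vik | 2

LEFT JOIN keeps every suppliers row; unmatched ones get NULL for shipments columns.
Group by suppliers.id and compute COUNT(m.id). COUNT(col) of an all-NULL group is 0.
  5: ids {—} → COUNT(m.id)=0
  6: ids {19, 25} → COUNT(m.id)=2
  8: ids {14, 18} → COUNT(m.id)=2
  10: ids {20, 23} → COUNT(m.id)=2
  15: ids {6, 16} → COUNT(m.id)=2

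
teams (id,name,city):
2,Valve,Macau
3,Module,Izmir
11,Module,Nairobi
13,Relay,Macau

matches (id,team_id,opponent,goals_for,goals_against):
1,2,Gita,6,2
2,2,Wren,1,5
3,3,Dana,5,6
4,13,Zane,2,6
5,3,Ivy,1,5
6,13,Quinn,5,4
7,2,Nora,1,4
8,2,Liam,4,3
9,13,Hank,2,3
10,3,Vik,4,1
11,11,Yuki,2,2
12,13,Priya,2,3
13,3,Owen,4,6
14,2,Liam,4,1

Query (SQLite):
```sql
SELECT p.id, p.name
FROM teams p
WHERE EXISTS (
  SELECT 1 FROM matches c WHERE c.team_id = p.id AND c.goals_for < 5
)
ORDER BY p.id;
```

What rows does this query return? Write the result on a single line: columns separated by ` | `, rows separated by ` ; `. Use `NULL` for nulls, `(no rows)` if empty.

2 | Valve ; 3 | Module ; 11 | Module ; 13 | Relay

For each teams row, check whether any matches with matching team_id has goals_for < 5.
Keep rows where that is true.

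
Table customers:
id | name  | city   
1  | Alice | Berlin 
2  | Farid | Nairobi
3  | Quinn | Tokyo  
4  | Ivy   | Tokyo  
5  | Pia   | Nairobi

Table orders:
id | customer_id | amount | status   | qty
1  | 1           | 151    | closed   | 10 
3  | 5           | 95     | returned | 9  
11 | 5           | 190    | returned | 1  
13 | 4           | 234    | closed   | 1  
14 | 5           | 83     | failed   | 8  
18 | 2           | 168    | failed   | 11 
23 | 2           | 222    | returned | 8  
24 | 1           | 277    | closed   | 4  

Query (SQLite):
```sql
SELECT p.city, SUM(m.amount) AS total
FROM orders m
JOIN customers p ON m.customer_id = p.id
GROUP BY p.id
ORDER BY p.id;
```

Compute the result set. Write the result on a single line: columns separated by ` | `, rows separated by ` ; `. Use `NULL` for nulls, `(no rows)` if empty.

Join each orders row to its customers via customer_id.
Group joined rows by customers.id; compute SUM(m.amount) per group.
  1: ids {1, 24} → SUM(m.amount)=428
  2: ids {18, 23} → SUM(m.amount)=390
  4: ids {13} → SUM(m.amount)=234
  5: ids {3, 11, 14} → SUM(m.amount)=368

Berlin | 428 ; Nairobi | 390 ; Tokyo | 234 ; Nairobi | 368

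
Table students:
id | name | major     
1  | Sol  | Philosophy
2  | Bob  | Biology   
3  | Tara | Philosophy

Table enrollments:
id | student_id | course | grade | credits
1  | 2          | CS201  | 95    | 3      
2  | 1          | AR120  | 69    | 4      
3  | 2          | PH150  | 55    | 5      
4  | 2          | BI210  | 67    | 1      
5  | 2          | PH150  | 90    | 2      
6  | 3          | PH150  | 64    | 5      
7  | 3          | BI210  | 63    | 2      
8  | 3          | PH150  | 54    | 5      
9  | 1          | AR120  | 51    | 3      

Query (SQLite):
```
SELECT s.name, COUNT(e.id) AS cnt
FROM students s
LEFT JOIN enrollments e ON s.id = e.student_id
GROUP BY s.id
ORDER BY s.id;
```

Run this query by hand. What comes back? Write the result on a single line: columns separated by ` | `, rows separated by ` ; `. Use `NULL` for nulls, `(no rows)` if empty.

Sol | 2 ; Bob | 4 ; Tara | 3

LEFT JOIN keeps every students row; unmatched ones get NULL for enrollments columns.
Group by students.id and compute COUNT(e.id). COUNT(col) of an all-NULL group is 0.
  1: ids {2, 9} → COUNT(e.id)=2
  2: ids {1, 3, 4, 5} → COUNT(e.id)=4
  3: ids {6, 7, 8} → COUNT(e.id)=3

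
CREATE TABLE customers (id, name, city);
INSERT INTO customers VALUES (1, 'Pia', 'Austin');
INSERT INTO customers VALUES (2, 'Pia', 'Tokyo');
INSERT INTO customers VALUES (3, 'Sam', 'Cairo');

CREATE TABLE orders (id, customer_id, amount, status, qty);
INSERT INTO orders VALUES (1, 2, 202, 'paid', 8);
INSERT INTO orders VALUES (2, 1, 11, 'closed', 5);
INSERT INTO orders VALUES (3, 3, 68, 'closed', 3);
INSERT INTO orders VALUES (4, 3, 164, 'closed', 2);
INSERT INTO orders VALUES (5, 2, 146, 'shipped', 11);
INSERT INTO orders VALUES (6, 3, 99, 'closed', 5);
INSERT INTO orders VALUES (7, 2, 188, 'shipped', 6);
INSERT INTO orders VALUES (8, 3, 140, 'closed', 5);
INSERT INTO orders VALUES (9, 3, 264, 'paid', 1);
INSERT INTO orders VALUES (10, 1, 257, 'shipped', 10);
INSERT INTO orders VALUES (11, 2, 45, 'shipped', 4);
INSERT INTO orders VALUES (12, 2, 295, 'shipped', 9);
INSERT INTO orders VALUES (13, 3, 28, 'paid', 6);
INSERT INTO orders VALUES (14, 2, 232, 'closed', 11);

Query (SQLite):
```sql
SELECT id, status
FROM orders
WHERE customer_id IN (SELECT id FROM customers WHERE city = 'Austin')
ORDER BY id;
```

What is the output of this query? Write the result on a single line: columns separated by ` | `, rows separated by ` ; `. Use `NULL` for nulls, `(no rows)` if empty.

Inner query: customers.id where city = 'Austin'.
Outer: keep orders rows whose customer_id is in that set.
Inner query → {1}

2 | closed ; 10 | shipped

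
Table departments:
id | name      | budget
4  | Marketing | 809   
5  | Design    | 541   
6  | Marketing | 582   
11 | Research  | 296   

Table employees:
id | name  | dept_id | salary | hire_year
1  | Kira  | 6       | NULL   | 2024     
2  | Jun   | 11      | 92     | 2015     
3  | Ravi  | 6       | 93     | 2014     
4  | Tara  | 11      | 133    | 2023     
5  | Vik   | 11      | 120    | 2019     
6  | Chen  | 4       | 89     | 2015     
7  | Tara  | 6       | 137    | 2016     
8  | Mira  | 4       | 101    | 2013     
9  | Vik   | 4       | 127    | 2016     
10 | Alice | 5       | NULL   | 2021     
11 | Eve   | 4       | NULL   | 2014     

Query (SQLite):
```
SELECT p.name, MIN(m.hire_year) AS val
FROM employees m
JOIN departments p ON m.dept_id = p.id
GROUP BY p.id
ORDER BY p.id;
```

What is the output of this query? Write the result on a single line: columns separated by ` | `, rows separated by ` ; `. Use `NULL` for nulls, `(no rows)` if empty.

Marketing | 2013 ; Design | 2021 ; Marketing | 2014 ; Research | 2015

Join each employees row to its departments via dept_id.
Group joined rows by departments.id; compute MIN(m.hire_year) per group.
  4: ids {6, 8, 9, 11} → MIN(m.hire_year)=2013
  5: ids {10} → MIN(m.hire_year)=2021
  6: ids {1, 3, 7} → MIN(m.hire_year)=2014
  11: ids {2, 4, 5} → MIN(m.hire_year)=2015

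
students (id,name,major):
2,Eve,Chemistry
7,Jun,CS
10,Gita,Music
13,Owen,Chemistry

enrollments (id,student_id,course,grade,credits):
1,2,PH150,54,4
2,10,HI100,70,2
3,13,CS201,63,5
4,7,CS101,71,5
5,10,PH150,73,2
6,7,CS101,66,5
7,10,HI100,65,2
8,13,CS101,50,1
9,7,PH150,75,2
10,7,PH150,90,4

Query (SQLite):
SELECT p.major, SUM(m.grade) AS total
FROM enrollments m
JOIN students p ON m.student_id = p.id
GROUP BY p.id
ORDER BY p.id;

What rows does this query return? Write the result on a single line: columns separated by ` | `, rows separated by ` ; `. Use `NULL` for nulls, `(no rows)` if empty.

Join each enrollments row to its students via student_id.
Group joined rows by students.id; compute SUM(m.grade) per group.
  2: ids {1} → SUM(m.grade)=54
  7: ids {4, 6, 9, 10} → SUM(m.grade)=302
  10: ids {2, 5, 7} → SUM(m.grade)=208
  13: ids {3, 8} → SUM(m.grade)=113

Chemistry | 54 ; CS | 302 ; Music | 208 ; Chemistry | 113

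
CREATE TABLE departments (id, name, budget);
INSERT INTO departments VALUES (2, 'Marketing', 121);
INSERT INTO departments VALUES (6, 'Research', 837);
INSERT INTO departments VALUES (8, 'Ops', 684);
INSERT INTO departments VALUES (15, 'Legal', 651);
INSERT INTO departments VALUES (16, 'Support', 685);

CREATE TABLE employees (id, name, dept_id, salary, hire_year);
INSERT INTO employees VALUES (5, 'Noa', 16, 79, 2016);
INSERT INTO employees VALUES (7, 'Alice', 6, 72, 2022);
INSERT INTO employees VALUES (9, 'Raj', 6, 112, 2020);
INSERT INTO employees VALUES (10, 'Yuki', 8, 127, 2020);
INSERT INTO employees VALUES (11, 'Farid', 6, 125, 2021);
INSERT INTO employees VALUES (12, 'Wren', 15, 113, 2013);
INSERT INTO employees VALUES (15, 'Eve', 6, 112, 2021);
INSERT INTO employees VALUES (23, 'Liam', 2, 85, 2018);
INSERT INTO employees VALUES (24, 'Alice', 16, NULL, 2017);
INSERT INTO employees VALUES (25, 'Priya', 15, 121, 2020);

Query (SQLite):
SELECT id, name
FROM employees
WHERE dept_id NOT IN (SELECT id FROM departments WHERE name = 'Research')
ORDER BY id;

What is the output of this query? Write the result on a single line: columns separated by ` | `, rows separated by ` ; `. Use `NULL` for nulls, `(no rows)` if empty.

5 | Noa ; 10 | Yuki ; 12 | Wren ; 23 | Liam ; 24 | Alice ; 25 | Priya

Inner query: departments.id where name = 'Research'.
Outer: keep employees rows whose dept_id is not in that set.
Inner query → {6}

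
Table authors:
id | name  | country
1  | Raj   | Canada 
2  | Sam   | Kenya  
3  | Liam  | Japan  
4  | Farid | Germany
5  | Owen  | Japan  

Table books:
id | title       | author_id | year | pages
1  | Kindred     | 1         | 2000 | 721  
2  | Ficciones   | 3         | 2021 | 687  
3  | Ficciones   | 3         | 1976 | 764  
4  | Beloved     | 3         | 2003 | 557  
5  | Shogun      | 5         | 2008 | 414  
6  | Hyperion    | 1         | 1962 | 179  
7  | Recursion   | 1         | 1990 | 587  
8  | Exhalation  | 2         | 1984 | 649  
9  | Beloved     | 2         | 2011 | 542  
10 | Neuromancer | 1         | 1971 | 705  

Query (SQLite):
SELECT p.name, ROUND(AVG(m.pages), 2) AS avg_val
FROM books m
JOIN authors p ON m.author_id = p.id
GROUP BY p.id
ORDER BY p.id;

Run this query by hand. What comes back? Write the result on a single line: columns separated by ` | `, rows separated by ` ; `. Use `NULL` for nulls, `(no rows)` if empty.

Raj | 548 ; Sam | 595.5 ; Liam | 669.33 ; Owen | 414

Join each books row to its authors via author_id.
Group joined rows by authors.id; compute ROUND(AVG(m.pages), 2) per group.
  1: ids {1, 6, 7, 10} → ROUND(AVG(m.pages), 2)=548
  2: ids {8, 9} → ROUND(AVG(m.pages), 2)=595.5
  3: ids {2, 3, 4} → ROUND(AVG(m.pages), 2)=669.33
  5: ids {5} → ROUND(AVG(m.pages), 2)=414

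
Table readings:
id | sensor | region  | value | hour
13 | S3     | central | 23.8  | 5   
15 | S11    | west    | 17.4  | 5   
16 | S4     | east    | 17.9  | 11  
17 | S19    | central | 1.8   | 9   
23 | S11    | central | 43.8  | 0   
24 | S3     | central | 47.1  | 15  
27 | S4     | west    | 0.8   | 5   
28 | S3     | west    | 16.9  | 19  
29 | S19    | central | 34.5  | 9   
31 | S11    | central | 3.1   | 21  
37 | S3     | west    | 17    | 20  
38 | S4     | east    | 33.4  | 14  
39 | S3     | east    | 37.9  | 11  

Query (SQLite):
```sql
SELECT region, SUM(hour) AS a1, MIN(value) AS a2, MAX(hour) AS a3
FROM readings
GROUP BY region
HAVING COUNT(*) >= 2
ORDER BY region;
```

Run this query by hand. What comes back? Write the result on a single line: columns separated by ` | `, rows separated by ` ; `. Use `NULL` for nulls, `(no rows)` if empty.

Group readings by region.
Per group compute: SUM(hour), MIN(value), MAX(hour).
HAVING: drop groups with fewer than 2 rows.
  central: ids {13, 17, 23, 24, 29, 31} → SUM(hour)=59, MIN(value)=1.8, MAX(hour)=21
  east: ids {16, 38, 39} → SUM(hour)=36, MIN(value)=17.9, MAX(hour)=14
  west: ids {15, 27, 28, 37} → SUM(hour)=49, MIN(value)=0.8, MAX(hour)=20

central | 59 | 1.8 | 21 ; east | 36 | 17.9 | 14 ; west | 49 | 0.8 | 20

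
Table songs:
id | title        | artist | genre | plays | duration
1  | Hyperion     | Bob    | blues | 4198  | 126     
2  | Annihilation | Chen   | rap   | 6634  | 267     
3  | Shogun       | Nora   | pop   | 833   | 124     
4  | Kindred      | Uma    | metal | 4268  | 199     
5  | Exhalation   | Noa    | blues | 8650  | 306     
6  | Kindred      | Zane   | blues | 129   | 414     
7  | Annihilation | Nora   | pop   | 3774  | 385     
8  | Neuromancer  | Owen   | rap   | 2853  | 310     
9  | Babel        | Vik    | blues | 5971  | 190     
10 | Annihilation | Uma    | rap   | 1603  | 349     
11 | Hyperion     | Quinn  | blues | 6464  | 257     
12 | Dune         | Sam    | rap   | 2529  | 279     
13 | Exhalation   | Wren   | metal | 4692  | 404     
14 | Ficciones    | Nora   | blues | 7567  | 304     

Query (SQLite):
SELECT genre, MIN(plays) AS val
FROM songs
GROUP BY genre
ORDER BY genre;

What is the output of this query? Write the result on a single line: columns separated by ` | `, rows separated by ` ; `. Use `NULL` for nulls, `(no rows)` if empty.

blues | 129 ; metal | 4268 ; pop | 833 ; rap | 1603

Partition songs by genre; compute MIN(plays) within each group.
  blues: ids {1, 5, 6, 9, 11, 14} → MIN(plays)=129
  metal: ids {4, 13} → MIN(plays)=4268
  pop: ids {3, 7} → MIN(plays)=833
  rap: ids {2, 8, 10, 12} → MIN(plays)=1603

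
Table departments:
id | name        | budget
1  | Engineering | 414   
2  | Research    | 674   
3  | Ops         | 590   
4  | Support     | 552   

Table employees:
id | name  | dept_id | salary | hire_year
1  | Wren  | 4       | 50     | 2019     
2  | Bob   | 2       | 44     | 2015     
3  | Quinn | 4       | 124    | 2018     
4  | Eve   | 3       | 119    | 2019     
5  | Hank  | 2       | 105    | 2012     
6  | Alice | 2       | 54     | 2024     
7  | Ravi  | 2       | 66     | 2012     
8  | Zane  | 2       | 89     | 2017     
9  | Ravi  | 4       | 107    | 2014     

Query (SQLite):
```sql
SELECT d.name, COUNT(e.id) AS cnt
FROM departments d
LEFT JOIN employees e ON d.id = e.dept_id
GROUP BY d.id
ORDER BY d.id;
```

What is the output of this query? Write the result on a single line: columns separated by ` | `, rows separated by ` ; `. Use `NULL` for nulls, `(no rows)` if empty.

Engineering | 0 ; Research | 5 ; Ops | 1 ; Support | 3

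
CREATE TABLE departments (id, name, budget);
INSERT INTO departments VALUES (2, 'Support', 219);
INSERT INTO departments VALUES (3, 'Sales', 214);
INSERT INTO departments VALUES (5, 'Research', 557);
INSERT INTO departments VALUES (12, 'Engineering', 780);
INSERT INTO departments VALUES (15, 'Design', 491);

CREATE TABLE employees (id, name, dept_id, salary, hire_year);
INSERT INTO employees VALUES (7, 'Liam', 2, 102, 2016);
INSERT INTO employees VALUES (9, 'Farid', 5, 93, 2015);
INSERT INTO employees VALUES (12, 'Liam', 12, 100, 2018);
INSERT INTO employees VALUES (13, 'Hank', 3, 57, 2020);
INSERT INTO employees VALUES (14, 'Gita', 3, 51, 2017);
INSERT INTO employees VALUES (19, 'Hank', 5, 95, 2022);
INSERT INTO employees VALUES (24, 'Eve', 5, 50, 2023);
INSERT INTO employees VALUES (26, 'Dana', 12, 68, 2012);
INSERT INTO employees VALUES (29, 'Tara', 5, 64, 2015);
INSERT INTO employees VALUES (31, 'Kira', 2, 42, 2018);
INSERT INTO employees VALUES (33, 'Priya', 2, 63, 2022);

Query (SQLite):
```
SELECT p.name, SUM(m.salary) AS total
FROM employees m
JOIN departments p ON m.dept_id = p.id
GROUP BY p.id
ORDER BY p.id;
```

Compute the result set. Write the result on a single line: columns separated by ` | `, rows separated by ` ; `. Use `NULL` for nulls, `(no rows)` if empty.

Join each employees row to its departments via dept_id.
Group joined rows by departments.id; compute SUM(m.salary) per group.
  2: ids {7, 31, 33} → SUM(m.salary)=207
  3: ids {13, 14} → SUM(m.salary)=108
  5: ids {9, 19, 24, 29} → SUM(m.salary)=302
  12: ids {12, 26} → SUM(m.salary)=168

Support | 207 ; Sales | 108 ; Research | 302 ; Engineering | 168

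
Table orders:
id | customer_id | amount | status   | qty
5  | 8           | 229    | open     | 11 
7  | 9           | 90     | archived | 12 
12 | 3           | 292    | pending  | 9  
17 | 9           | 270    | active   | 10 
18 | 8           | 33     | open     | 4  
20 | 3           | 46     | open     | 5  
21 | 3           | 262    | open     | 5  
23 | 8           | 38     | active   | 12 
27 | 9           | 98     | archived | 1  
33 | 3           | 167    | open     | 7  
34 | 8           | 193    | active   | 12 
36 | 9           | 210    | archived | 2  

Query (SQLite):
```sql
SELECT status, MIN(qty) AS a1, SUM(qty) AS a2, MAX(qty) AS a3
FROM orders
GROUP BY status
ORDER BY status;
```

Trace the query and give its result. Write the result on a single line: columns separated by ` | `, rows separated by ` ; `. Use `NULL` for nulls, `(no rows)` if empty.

active | 10 | 34 | 12 ; archived | 1 | 15 | 12 ; open | 4 | 32 | 11 ; pending | 9 | 9 | 9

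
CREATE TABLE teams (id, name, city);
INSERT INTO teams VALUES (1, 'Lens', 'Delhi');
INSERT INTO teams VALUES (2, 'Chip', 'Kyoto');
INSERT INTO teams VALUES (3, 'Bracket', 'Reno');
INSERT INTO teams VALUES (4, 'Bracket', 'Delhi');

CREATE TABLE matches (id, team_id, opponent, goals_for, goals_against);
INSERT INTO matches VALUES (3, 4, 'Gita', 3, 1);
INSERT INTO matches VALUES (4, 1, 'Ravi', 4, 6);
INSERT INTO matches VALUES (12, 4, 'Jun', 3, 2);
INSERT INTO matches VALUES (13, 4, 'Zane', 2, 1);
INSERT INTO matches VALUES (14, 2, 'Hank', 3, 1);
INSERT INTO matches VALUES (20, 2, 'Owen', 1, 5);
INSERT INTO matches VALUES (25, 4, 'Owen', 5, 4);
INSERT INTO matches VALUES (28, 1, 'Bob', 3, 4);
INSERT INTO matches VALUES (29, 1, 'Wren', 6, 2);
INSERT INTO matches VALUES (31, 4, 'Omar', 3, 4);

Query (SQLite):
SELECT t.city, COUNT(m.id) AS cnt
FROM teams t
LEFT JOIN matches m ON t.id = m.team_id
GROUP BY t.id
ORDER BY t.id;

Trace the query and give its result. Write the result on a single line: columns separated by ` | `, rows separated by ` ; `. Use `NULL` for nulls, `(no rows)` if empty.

Delhi | 3 ; Kyoto | 2 ; Reno | 0 ; Delhi | 5

LEFT JOIN keeps every teams row; unmatched ones get NULL for matches columns.
Group by teams.id and compute COUNT(m.id). COUNT(col) of an all-NULL group is 0.
  1: ids {4, 28, 29} → COUNT(m.id)=3
  2: ids {14, 20} → COUNT(m.id)=2
  3: ids {—} → COUNT(m.id)=0
  4: ids {3, 12, 13, 25, 31} → COUNT(m.id)=5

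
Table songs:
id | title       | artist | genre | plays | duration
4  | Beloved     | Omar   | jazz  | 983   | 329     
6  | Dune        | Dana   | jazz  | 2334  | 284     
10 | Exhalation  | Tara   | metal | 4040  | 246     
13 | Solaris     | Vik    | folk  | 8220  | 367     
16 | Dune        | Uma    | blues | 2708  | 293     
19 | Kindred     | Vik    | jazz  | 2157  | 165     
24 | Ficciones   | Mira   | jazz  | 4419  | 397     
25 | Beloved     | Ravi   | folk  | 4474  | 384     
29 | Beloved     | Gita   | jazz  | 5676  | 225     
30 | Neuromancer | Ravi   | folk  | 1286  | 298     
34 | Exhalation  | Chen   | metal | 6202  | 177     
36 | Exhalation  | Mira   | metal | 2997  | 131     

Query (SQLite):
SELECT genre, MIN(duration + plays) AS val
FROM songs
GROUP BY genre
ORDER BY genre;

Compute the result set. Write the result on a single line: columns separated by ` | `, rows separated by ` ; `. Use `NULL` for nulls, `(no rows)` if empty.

blues | 3001 ; folk | 1584 ; jazz | 1312 ; metal | 3128

For each row compute duration + plays.
Group by genre; take MIN of the expression per group.
  blues: ids {16} → MIN(duration + plays)=3001
  folk: ids {13, 25, 30} → MIN(duration + plays)=1584
  jazz: ids {4, 6, 19, 24, 29} → MIN(duration + plays)=1312
  metal: ids {10, 34, 36} → MIN(duration + plays)=3128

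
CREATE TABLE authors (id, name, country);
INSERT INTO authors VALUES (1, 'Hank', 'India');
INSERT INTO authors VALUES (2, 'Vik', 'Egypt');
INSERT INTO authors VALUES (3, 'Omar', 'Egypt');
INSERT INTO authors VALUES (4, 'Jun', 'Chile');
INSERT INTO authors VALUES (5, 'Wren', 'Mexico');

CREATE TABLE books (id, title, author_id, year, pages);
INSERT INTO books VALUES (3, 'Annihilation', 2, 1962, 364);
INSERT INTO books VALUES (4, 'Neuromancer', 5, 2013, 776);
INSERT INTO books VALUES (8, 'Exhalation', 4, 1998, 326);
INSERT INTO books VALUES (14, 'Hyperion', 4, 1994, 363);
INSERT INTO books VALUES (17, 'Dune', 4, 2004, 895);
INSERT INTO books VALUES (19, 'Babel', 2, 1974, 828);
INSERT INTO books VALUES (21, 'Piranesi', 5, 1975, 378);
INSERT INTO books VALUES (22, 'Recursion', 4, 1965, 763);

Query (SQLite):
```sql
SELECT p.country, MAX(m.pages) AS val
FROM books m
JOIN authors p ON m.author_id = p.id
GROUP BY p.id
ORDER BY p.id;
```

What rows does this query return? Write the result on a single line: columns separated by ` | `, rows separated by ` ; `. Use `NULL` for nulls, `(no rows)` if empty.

Egypt | 828 ; Chile | 895 ; Mexico | 776

Join each books row to its authors via author_id.
Group joined rows by authors.id; compute MAX(m.pages) per group.
  2: ids {3, 19} → MAX(m.pages)=828
  4: ids {8, 14, 17, 22} → MAX(m.pages)=895
  5: ids {4, 21} → MAX(m.pages)=776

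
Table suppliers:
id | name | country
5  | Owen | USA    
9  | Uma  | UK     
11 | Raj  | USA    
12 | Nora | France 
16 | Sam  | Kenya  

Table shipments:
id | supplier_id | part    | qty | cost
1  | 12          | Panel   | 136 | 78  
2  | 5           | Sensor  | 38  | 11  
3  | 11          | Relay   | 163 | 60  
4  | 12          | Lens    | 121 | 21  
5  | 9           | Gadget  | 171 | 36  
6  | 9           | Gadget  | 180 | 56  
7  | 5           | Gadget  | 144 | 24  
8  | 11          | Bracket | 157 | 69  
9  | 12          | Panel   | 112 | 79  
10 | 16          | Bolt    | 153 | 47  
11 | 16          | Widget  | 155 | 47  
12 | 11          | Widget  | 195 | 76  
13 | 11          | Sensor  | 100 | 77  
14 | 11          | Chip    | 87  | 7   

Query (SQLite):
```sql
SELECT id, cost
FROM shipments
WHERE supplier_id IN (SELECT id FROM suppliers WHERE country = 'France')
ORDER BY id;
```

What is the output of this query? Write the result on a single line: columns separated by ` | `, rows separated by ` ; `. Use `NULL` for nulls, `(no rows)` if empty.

1 | 78 ; 4 | 21 ; 9 | 79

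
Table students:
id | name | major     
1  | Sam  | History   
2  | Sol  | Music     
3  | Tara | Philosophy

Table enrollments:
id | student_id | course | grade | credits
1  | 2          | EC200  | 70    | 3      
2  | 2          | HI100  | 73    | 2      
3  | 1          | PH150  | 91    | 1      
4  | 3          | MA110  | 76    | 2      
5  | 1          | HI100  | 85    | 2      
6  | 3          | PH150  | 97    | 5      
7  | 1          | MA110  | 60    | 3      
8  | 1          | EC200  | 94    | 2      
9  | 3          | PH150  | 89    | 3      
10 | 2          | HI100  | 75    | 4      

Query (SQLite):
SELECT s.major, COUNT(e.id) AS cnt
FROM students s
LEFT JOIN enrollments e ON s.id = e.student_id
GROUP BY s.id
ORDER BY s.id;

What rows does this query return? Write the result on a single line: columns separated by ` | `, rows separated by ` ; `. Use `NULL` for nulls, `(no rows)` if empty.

History | 4 ; Music | 3 ; Philosophy | 3

LEFT JOIN keeps every students row; unmatched ones get NULL for enrollments columns.
Group by students.id and compute COUNT(e.id). COUNT(col) of an all-NULL group is 0.
  1: ids {3, 5, 7, 8} → COUNT(e.id)=4
  2: ids {1, 2, 10} → COUNT(e.id)=3
  3: ids {4, 6, 9} → COUNT(e.id)=3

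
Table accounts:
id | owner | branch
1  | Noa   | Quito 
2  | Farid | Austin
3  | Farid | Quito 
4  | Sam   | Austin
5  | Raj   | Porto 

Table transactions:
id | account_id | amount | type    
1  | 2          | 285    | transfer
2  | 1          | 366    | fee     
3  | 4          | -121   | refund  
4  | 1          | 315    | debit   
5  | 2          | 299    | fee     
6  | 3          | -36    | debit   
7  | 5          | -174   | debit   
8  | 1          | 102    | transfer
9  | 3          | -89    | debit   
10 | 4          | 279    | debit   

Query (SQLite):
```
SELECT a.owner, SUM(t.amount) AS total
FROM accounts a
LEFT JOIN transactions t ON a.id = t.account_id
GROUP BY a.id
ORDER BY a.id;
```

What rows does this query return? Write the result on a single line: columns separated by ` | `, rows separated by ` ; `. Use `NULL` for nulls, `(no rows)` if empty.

Noa | 783 ; Farid | 584 ; Farid | -125 ; Sam | 158 ; Raj | -174

LEFT JOIN keeps every accounts row; unmatched ones get NULL for transactions columns.
Group by accounts.id and compute SUM(t.amount). SUM over an all-NULL group is NULL.
  1: ids {2, 4, 8} → SUM(t.amount)=783
  2: ids {1, 5} → SUM(t.amount)=584
  3: ids {6, 9} → SUM(t.amount)=-125
  4: ids {3, 10} → SUM(t.amount)=158
  5: ids {7} → SUM(t.amount)=-174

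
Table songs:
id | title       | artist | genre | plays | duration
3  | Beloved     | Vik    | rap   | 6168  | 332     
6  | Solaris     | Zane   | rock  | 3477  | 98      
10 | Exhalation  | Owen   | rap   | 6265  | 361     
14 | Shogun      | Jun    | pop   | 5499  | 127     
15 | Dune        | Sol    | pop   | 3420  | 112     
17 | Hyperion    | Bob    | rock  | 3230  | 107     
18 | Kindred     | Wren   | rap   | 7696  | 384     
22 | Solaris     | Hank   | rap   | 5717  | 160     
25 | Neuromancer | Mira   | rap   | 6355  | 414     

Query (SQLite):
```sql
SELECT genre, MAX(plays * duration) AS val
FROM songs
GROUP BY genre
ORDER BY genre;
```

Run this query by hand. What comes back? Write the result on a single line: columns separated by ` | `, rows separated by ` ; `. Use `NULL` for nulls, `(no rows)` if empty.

For each row compute plays * duration.
Group by genre; take MAX of the expression per group.
  pop: ids {14, 15} → MAX(plays * duration)=698373
  rap: ids {3, 10, 18, 22, 25} → MAX(plays * duration)=2955264
  rock: ids {6, 17} → MAX(plays * duration)=345610

pop | 698373 ; rap | 2955264 ; rock | 345610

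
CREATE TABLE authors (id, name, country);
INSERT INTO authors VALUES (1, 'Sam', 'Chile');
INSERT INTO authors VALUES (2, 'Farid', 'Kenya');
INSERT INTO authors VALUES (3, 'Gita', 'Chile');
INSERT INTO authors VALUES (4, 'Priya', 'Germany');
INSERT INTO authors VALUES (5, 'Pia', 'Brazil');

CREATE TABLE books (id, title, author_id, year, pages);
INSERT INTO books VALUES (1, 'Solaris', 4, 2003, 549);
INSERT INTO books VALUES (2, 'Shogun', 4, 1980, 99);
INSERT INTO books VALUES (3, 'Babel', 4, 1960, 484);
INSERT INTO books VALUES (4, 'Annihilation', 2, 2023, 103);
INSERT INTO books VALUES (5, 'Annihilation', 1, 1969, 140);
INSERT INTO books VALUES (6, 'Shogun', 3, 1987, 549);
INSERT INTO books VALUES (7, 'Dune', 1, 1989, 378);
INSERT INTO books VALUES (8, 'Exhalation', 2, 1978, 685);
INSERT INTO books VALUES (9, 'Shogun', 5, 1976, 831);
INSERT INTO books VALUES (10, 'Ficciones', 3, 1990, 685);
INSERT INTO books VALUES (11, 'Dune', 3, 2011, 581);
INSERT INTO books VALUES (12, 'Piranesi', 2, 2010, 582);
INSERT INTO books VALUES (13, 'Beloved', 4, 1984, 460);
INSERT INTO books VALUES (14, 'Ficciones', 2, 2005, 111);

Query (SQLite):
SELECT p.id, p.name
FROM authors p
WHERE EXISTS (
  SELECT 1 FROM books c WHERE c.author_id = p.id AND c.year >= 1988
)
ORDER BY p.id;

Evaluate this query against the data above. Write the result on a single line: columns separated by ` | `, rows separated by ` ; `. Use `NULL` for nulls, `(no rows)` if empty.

For each authors row, check whether any books with matching author_id has year >= 1988.
Keep rows where that is true.

1 | Sam ; 2 | Farid ; 3 | Gita ; 4 | Priya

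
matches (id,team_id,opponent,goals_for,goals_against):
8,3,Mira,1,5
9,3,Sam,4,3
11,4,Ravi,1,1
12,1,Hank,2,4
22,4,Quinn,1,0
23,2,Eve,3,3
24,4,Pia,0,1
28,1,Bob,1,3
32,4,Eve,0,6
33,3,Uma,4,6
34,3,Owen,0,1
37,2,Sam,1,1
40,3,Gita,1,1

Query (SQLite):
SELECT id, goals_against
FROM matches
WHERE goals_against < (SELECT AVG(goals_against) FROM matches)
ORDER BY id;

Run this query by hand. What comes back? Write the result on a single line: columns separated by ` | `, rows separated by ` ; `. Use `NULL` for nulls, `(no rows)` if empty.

11 | 1 ; 22 | 0 ; 24 | 1 ; 34 | 1 ; 37 | 1 ; 40 | 1

Scalar subquery: AVG(goals_against) over all matches rows = 2.692308 (≈; comparison uses full precision).
Keep rows where goals_against < that value.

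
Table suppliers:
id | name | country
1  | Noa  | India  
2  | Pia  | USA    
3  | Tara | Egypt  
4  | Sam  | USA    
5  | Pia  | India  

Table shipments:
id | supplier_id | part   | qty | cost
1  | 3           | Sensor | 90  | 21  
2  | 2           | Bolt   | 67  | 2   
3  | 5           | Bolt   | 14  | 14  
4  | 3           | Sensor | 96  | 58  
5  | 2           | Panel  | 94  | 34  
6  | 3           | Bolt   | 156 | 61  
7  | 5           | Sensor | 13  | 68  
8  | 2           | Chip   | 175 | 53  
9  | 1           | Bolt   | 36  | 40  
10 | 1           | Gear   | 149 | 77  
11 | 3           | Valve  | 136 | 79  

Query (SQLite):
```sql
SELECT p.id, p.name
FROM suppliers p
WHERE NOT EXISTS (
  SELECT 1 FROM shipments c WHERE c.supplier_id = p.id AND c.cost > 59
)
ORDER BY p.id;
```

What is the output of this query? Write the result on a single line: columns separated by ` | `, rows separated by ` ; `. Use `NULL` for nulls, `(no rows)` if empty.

For each suppliers row, check whether any shipments with matching supplier_id has cost > 59.
Keep rows where that is false.

2 | Pia ; 4 | Sam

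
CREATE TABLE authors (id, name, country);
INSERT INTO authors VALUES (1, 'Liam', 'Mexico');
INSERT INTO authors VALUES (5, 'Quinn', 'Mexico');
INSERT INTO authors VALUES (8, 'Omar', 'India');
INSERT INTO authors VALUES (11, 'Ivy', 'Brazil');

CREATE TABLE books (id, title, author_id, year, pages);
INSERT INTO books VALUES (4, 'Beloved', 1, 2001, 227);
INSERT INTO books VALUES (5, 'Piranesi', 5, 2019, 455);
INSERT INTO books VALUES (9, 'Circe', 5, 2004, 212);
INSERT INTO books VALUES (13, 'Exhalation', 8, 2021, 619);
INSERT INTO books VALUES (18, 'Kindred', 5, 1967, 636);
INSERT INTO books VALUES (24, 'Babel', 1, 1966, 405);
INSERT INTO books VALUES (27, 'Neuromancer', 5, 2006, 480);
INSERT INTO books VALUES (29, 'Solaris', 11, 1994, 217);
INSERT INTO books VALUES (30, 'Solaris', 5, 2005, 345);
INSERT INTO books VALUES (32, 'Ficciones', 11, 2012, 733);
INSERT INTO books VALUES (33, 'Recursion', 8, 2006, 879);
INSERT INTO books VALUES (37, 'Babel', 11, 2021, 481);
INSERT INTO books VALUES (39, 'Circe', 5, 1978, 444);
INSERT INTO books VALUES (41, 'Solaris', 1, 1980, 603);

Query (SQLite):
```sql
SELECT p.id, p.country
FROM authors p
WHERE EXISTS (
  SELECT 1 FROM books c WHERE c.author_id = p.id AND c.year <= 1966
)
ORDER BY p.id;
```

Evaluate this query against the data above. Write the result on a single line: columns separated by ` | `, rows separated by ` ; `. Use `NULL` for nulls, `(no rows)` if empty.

1 | Mexico

For each authors row, check whether any books with matching author_id has year <= 1966.
Keep rows where that is true.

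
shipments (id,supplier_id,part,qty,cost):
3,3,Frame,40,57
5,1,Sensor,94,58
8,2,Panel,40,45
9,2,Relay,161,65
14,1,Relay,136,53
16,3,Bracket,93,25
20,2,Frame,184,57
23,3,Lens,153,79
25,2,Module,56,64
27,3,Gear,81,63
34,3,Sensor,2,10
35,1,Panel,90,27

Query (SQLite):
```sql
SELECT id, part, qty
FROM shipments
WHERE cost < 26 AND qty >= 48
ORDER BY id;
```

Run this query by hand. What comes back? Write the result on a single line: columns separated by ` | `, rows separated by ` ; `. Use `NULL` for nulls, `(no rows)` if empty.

cost < 26: ids {16, 34}
qty >= 48: ids {5, 9, 14, 16, 20, 23, 25, 27, 35}
Combine with AND.

16 | Bracket | 93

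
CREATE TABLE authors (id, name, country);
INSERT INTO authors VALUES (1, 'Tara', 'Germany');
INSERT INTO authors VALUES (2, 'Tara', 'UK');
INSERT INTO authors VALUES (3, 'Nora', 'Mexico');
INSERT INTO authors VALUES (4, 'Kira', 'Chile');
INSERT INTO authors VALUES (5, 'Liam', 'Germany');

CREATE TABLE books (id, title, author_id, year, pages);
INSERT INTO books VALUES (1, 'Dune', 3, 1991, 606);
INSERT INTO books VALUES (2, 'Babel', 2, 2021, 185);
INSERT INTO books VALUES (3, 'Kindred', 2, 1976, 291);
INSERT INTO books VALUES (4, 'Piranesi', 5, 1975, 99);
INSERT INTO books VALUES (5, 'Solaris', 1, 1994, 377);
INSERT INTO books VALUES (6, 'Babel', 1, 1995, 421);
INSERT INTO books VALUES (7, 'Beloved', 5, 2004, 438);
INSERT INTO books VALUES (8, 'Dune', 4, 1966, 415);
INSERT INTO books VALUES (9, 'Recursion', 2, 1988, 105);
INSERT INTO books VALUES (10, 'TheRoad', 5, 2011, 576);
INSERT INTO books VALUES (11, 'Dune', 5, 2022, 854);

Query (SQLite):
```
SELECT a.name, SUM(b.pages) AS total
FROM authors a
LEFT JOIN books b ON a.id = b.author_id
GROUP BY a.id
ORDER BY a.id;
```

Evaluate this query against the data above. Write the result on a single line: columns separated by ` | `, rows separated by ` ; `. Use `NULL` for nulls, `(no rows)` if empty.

LEFT JOIN keeps every authors row; unmatched ones get NULL for books columns.
Group by authors.id and compute SUM(b.pages). SUM over an all-NULL group is NULL.
  1: ids {5, 6} → SUM(b.pages)=798
  2: ids {2, 3, 9} → SUM(b.pages)=581
  3: ids {1} → SUM(b.pages)=606
  4: ids {8} → SUM(b.pages)=415
  5: ids {4, 7, 10, 11} → SUM(b.pages)=1967

Tara | 798 ; Tara | 581 ; Nora | 606 ; Kira | 415 ; Liam | 1967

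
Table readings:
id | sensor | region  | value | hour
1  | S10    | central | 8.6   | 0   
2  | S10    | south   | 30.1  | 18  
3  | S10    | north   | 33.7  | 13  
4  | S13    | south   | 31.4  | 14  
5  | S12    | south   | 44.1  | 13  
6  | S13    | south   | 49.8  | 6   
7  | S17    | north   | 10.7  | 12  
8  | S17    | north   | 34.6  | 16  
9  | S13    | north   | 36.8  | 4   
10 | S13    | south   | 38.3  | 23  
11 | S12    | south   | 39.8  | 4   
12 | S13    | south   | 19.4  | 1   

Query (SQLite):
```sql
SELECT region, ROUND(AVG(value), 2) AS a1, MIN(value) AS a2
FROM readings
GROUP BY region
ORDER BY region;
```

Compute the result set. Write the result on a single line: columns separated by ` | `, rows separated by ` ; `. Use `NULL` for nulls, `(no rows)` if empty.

central | 8.6 | 8.6 ; north | 28.95 | 10.7 ; south | 36.13 | 19.4

Group readings by region.
Per group compute: ROUND(AVG(value), 2), MIN(value).
  central: ids {1} → ROUND(AVG(value), 2)=8.6, MIN(value)=8.6
  north: ids {3, 7, 8, 9} → ROUND(AVG(value), 2)=28.95, MIN(value)=10.7
  south: ids {2, 4, 5, 6, 10, 11, 12} → ROUND(AVG(value), 2)=36.13, MIN(value)=19.4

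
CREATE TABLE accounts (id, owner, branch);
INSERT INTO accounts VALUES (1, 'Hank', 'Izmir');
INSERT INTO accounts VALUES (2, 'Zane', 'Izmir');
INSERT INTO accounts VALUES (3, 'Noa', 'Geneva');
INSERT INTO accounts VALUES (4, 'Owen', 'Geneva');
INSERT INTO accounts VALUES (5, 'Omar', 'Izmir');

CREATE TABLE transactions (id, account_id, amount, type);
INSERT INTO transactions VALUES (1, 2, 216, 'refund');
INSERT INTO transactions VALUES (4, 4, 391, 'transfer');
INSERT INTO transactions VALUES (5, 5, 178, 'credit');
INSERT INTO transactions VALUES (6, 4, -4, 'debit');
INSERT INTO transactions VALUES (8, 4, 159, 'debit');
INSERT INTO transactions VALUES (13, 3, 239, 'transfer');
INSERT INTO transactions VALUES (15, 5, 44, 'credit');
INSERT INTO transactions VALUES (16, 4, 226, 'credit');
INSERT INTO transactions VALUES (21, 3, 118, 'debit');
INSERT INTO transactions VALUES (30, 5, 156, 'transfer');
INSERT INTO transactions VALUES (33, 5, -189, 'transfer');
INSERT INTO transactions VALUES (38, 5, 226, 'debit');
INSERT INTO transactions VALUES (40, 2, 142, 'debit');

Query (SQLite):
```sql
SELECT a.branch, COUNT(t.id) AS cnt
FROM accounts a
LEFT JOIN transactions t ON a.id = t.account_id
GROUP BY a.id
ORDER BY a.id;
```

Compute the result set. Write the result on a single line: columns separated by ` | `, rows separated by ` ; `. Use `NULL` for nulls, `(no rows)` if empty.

Izmir | 0 ; Izmir | 2 ; Geneva | 2 ; Geneva | 4 ; Izmir | 5

LEFT JOIN keeps every accounts row; unmatched ones get NULL for transactions columns.
Group by accounts.id and compute COUNT(t.id). COUNT(col) of an all-NULL group is 0.
  1: ids {—} → COUNT(t.id)=0
  2: ids {1, 40} → COUNT(t.id)=2
  3: ids {13, 21} → COUNT(t.id)=2
  4: ids {4, 6, 8, 16} → COUNT(t.id)=4
  5: ids {5, 15, 30, 33, 38} → COUNT(t.id)=5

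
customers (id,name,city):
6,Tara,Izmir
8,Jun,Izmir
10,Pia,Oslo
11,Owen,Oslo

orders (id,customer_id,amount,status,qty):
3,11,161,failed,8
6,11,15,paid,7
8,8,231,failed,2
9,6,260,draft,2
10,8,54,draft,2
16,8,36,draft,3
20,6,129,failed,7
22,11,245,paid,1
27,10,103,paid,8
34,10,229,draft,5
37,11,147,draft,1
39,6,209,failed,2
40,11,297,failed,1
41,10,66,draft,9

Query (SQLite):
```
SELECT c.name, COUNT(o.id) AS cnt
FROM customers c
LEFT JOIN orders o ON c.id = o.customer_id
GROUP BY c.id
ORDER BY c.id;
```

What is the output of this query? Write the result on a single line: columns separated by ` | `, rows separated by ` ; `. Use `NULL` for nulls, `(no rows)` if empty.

LEFT JOIN keeps every customers row; unmatched ones get NULL for orders columns.
Group by customers.id and compute COUNT(o.id). COUNT(col) of an all-NULL group is 0.
  6: ids {9, 20, 39} → COUNT(o.id)=3
  8: ids {8, 10, 16} → COUNT(o.id)=3
  10: ids {27, 34, 41} → COUNT(o.id)=3
  11: ids {3, 6, 22, 37, 40} → COUNT(o.id)=5

Tara | 3 ; Jun | 3 ; Pia | 3 ; Owen | 5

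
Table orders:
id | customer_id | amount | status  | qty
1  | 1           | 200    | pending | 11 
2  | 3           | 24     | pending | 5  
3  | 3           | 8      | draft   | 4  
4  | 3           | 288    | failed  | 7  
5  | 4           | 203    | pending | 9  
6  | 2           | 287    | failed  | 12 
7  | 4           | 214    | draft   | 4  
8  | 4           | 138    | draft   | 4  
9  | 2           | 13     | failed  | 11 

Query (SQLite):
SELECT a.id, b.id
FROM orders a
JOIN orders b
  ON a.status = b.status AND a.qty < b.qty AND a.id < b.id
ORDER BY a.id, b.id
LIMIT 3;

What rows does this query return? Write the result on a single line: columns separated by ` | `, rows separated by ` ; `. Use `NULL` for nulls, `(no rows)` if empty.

2 | 5 ; 4 | 6 ; 4 | 9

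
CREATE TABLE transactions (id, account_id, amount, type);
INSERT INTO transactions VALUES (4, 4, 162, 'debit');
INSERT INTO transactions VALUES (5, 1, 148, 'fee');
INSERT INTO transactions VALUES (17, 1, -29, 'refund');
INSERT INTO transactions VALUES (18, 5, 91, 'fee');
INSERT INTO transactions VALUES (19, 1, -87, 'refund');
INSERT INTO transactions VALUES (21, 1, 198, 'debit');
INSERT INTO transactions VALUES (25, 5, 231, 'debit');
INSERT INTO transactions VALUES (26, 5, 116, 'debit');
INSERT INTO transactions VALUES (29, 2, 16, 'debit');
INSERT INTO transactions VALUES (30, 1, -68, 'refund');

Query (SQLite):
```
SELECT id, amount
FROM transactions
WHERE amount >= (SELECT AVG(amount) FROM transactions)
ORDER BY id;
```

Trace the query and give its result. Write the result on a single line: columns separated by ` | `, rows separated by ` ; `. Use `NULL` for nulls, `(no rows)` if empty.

4 | 162 ; 5 | 148 ; 18 | 91 ; 21 | 198 ; 25 | 231 ; 26 | 116

Scalar subquery: AVG(amount) over all transactions rows = 77.8.
Keep rows where amount >= that value.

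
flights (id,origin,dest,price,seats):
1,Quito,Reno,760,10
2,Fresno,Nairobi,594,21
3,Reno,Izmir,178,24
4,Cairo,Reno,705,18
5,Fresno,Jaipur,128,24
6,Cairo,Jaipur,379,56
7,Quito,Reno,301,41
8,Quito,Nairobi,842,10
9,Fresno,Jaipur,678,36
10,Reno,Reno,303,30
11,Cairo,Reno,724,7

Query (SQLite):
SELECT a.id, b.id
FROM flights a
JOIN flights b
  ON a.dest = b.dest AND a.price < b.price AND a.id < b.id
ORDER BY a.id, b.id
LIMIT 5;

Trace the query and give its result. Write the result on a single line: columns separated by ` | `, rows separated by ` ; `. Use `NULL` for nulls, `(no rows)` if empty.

Pairs (a,b) with same dest, a.price < b.price, a.id < b.id.
dest groups: Izmir:{3} Jaipur:{5,6,9} Nairobi:{2,8} Reno:{1,4,7,10,11}
Ordered by (a.id, b.id); first 5.

2 | 8 ; 4 | 11 ; 5 | 6 ; 5 | 9 ; 6 | 9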